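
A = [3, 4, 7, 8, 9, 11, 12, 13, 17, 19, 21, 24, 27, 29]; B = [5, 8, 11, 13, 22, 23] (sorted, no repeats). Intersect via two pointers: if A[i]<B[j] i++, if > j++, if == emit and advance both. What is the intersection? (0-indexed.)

i=0 j=0: 3<5, i++
i=1 j=0: 4<5, i++
i=2 j=0: 7>5, j++
i=2 j=1: 7<8, i++
i=3 j=1: 8==8 emit, i++,j++
i=4 j=2: 9<11, i++
i=5 j=2: 11==11 emit, i++,j++
i=6 j=3: 12<13, i++
i=7 j=3: 13==13 emit, i++,j++
i=8 j=4: 17<22, i++
i=9 j=4: 19<22, i++
i=10 j=4: 21<22, i++
i=11 j=4: 24>22, j++
i=11 j=5: 24>23, j++

intersection = [8, 11, 13]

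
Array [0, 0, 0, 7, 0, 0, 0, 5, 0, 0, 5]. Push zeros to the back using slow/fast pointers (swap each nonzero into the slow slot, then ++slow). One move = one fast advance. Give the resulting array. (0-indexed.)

(s=0,f=0) a[fast]=0 → fast++
(s=0,f=1) a[fast]=0 → fast++
(s=0,f=2) a[fast]=0 → fast++
(s=0,f=3) a[fast]=7≠0 swap→a[0]=7 → slow++,fast++
(s=1,f=4) a[fast]=0 → fast++
(s=1,f=5) a[fast]=0 → fast++
(s=1,f=6) a[fast]=0 → fast++
(s=1,f=7) a[fast]=5≠0 swap→a[1]=5 → slow++,fast++
(s=2,f=8) a[fast]=0 → fast++
(s=2,f=9) a[fast]=0 → fast++
(s=2,f=10) a[fast]=5≠0 swap→a[2]=5 → slow++,fast++

[7, 5, 5, 0, 0, 0, 0, 0, 0, 0, 0]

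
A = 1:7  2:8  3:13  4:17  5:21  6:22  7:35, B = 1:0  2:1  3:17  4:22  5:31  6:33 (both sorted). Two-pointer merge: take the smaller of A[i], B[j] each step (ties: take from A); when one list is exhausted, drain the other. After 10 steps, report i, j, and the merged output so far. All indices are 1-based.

i=7, j=5, merged so far=[0, 1, 7, 8, 13, 17, 17, 21, 22, 22]

[i=1,j=1] A[i]=7>B[j]=0 take 0 → j++
[i=1,j=2] A[i]=7>B[j]=1 take 1 → j++
[i=1,j=3] A[i]=7<=B[j]=17 take 7 → i++
[i=2,j=3] A[i]=8<=B[j]=17 take 8 → i++
[i=3,j=3] A[i]=13<=B[j]=17 take 13 → i++
[i=4,j=3] A[i]=17<=B[j]=17 take 17 → i++
[i=5,j=3] A[i]=21>B[j]=17 take 17 → j++
[i=5,j=4] A[i]=21<=B[j]=22 take 21 → i++
[i=6,j=4] A[i]=22<=B[j]=22 take 22 → i++
[i=7,j=4] A[i]=35>B[j]=22 take 22 → j++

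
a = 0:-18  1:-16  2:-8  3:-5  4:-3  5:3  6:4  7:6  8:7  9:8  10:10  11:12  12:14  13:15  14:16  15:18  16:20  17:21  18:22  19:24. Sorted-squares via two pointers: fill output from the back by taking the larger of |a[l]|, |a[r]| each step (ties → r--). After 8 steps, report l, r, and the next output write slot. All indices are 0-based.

[0,19] |-18|<=|24| out[19]=576 → r--
[0,18] |-18|<=|22| out[18]=484 → r--
[0,17] |-18|<=|21| out[17]=441 → r--
[0,16] |-18|<=|20| out[16]=400 → r--
[0,15] |-18|<=|18| out[15]=324 → r--
[0,14] |-18|>|16| out[14]=324 → l++
[1,14] |-16|<=|16| out[13]=256 → r--
[1,13] |-16|>|15| out[12]=256 → l++

l=2, r=13, next write slot=11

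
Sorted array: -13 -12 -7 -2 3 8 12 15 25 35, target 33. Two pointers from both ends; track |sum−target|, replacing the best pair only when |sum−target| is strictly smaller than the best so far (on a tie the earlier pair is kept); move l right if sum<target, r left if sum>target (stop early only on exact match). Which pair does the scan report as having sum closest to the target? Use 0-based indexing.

pair (-2, 35) with sum 33 (|Δ|=0)

l=0 r=9: -13+35=22 d=11 *, l++
l=1 r=9: -12+35=23 d=10 *, l++
l=2 r=9: -7+35=28 d=5 *, l++
l=3 r=9: -2+35=33 d=0 *, stop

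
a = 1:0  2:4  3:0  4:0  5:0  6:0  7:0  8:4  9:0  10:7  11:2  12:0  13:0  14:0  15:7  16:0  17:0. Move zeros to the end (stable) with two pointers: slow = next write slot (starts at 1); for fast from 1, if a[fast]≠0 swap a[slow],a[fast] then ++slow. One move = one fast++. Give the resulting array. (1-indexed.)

(s=1,f=1) a[fast]=0 → fast++
(s=1,f=2) a[fast]=4≠0 swap→a[1]=4 → slow++,fast++
(s=2,f=3) a[fast]=0 → fast++
(s=2,f=4) a[fast]=0 → fast++
(s=2,f=5) a[fast]=0 → fast++
(s=2,f=6) a[fast]=0 → fast++
(s=2,f=7) a[fast]=0 → fast++
(s=2,f=8) a[fast]=4≠0 swap→a[2]=4 → slow++,fast++
(s=3,f=9) a[fast]=0 → fast++
(s=3,f=10) a[fast]=7≠0 swap→a[3]=7 → slow++,fast++
(s=4,f=11) a[fast]=2≠0 swap→a[4]=2 → slow++,fast++
(s=5,f=12) a[fast]=0 → fast++
(s=5,f=13) a[fast]=0 → fast++
(s=5,f=14) a[fast]=0 → fast++
(s=5,f=15) a[fast]=7≠0 swap→a[5]=7 → slow++,fast++
(s=6,f=16) a[fast]=0 → fast++
(s=6,f=17) a[fast]=0 → fast++

[4, 4, 7, 2, 7, 0, 0, 0, 0, 0, 0, 0, 0, 0, 0, 0, 0]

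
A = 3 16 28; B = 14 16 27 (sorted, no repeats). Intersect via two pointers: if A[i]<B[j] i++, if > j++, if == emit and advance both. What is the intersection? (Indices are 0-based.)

i=0 j=0: 3<14, i++
i=1 j=0: 16>14, j++
i=1 j=1: 16==16 emit, i++,j++
i=2 j=2: 28>27, j++

intersection = [16]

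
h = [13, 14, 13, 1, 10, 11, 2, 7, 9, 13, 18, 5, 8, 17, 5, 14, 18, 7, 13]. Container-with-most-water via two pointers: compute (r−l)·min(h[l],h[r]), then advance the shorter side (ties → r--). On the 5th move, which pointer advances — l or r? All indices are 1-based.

l

l=1 r=19: min(13,13)*18=234 best=234 *, r--
l=1 r=18: min(13,7)*17=119 best=234, r--
l=1 r=17: min(13,18)*16=208 best=234, l++
l=2 r=17: min(14,18)*15=210 best=234, l++
l=3 r=17: min(13,18)*14=182 best=234, l++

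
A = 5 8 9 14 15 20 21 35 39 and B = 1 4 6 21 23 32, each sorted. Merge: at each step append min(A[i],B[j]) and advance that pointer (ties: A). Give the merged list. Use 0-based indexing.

[1, 4, 5, 6, 8, 9, 14, 15, 20, 21, 21, 23, 32, 35, 39]

[i=0,j=0] A[i]=5>B[j]=1 take 1 → j++
[i=0,j=1] A[i]=5>B[j]=4 take 4 → j++
[i=0,j=2] A[i]=5<=B[j]=6 take 5 → i++
[i=1,j=2] A[i]=8>B[j]=6 take 6 → j++
[i=1,j=3] A[i]=8<=B[j]=21 take 8 → i++
[i=2,j=3] A[i]=9<=B[j]=21 take 9 → i++
[i=3,j=3] A[i]=14<=B[j]=21 take 14 → i++
[i=4,j=3] A[i]=15<=B[j]=21 take 15 → i++
[i=5,j=3] A[i]=20<=B[j]=21 take 20 → i++
[i=6,j=3] A[i]=21<=B[j]=21 take 21 → i++
[i=7,j=3] A[i]=35>B[j]=21 take 21 → j++
[i=7,j=4] A[i]=35>B[j]=23 take 23 → j++
[i=7,j=5] A[i]=35>B[j]=32 take 32 → j++
[i=7,j=6] B done, take A[i]=35 → i++
[i=8,j=6] B done, take A[i]=39 → i++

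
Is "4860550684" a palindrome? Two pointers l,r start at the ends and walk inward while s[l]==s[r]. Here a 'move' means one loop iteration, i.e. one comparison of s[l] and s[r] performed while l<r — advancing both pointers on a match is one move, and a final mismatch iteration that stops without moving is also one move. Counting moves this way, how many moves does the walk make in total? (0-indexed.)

5 moves

[0,9] '4'=='4' → l++,r--
[1,8] '8'=='8' → l++,r--
[2,7] '6'=='6' → l++,r--
[3,6] '0'=='0' → l++,r--
[4,5] '5'=='5' → l++,r--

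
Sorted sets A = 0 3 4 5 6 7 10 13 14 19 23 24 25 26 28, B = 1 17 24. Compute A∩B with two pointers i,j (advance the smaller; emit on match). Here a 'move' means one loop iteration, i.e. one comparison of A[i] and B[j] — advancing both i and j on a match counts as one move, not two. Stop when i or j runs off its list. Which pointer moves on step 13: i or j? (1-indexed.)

[i=1,j=1] 0<1 → i++
[i=2,j=1] 3>1 → j++
[i=2,j=2] 3<17 → i++
[i=3,j=2] 4<17 → i++
[i=4,j=2] 5<17 → i++
[i=5,j=2] 6<17 → i++
[i=6,j=2] 7<17 → i++
[i=7,j=2] 10<17 → i++
[i=8,j=2] 13<17 → i++
[i=9,j=2] 14<17 → i++
[i=10,j=2] 19>17 → j++
[i=10,j=3] 19<24 → i++
[i=11,j=3] 23<24 → i++

i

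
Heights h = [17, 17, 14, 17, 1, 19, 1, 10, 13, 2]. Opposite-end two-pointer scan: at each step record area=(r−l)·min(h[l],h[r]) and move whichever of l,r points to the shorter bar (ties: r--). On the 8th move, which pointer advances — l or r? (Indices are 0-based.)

l

[0,9] min(17,2)*9=18 best=18 * → r--
[0,8] min(17,13)*8=104 best=104 * → r--
[0,7] min(17,10)*7=70 best=104 → r--
[0,6] min(17,1)*6=6 best=104 → r--
[0,5] min(17,19)*5=85 best=104 → l++
[1,5] min(17,19)*4=68 best=104 → l++
[2,5] min(14,19)*3=42 best=104 → l++
[3,5] min(17,19)*2=34 best=104 → l++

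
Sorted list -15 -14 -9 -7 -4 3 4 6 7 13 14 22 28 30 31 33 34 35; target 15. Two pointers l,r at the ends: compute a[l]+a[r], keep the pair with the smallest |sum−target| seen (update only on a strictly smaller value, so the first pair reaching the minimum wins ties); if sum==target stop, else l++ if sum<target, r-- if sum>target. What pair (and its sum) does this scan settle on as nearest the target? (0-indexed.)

[0,17] -15+35=20 d=5 * → r--
[0,16] -15+34=19 d=4 * → r--
[0,15] -15+33=18 d=3 * → r--
[0,14] -15+31=16 d=1 * → r--
[0,13] -15+30=15 d=0 * → stop

pair (-15, 30) with sum 15 (|Δ|=0)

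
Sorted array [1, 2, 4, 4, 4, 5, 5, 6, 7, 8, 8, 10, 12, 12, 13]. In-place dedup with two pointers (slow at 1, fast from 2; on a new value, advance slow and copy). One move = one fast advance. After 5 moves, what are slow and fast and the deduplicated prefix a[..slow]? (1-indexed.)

slow=1 fast=2: a[fast]=2≠a[slow]=1 write a[2]=2, slow++,fast++
slow=2 fast=3: a[fast]=4≠a[slow]=2 write a[3]=4, slow++,fast++
slow=3 fast=4: a[fast]=4=a[slow] dup, fast++
slow=3 fast=5: a[fast]=4=a[slow] dup, fast++
slow=3 fast=6: a[fast]=5≠a[slow]=4 write a[4]=5, slow++,fast++

slow=4, fast=7, prefix=[1, 2, 4, 5]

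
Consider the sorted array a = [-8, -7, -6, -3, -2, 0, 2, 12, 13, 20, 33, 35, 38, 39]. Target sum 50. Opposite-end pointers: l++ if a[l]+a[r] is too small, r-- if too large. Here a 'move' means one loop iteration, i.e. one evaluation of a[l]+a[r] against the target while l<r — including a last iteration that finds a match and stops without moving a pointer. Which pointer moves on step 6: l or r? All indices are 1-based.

l

l=1 r=14: -8+39=31 <50, l++
l=2 r=14: -7+39=32 <50, l++
l=3 r=14: -6+39=33 <50, l++
l=4 r=14: -3+39=36 <50, l++
l=5 r=14: -2+39=37 <50, l++
l=6 r=14: 0+39=39 <50, l++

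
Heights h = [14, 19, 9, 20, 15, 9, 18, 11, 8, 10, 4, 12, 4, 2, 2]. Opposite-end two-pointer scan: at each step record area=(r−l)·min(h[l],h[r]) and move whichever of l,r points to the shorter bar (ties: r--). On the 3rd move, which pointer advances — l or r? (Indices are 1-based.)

[1,15] min(14,2)*14=28 best=28 * → r--
[1,14] min(14,2)*13=26 best=28 → r--
[1,13] min(14,4)*12=48 best=48 * → r--

r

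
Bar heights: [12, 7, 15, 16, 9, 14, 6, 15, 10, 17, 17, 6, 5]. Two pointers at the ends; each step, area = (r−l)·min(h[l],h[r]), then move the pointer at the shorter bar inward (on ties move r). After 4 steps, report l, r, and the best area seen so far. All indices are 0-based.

l=2, r=10, best area=120

[0,12] min(12,5)*12=60 best=60 * → r--
[0,11] min(12,6)*11=66 best=66 * → r--
[0,10] min(12,17)*10=120 best=120 * → l++
[1,10] min(7,17)*9=63 best=120 → l++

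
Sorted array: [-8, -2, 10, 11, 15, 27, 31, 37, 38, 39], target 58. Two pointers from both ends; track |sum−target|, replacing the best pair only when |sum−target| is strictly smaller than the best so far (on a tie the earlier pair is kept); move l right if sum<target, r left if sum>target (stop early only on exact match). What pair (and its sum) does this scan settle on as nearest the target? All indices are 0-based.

[0,9] -8+39=31 d=27 * → l++
[1,9] -2+39=37 d=21 * → l++
[2,9] 10+39=49 d=9 * → l++
[3,9] 11+39=50 d=8 * → l++
[4,9] 15+39=54 d=4 * → l++
[5,9] 27+39=66 d=8 → r--
[5,8] 27+38=65 d=7 → r--
[5,7] 27+37=64 d=6 → r--
[5,6] 27+31=58 d=0 * → stop

pair (27, 31) with sum 58 (|Δ|=0)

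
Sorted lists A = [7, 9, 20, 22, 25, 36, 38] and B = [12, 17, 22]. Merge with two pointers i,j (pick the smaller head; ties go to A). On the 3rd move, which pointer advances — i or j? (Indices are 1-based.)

[i=1,j=1] A[i]=7<=B[j]=12 take 7 → i++
[i=2,j=1] A[i]=9<=B[j]=12 take 9 → i++
[i=3,j=1] A[i]=20>B[j]=12 take 12 → j++

j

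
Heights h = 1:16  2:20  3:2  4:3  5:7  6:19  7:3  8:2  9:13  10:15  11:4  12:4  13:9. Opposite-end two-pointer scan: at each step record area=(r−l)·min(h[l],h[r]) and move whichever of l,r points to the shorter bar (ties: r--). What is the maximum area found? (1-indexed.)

max area = 135

[1,13] min(16,9)*12=108 best=108 * → r--
[1,12] min(16,4)*11=44 best=108 → r--
[1,11] min(16,4)*10=40 best=108 → r--
[1,10] min(16,15)*9=135 best=135 * → r--
[1,9] min(16,13)*8=104 best=135 → r--
[1,8] min(16,2)*7=14 best=135 → r--
[1,7] min(16,3)*6=18 best=135 → r--
[1,6] min(16,19)*5=80 best=135 → l++
[2,6] min(20,19)*4=76 best=135 → r--
[2,5] min(20,7)*3=21 best=135 → r--
[2,4] min(20,3)*2=6 best=135 → r--
[2,3] min(20,2)*1=2 best=135 → r--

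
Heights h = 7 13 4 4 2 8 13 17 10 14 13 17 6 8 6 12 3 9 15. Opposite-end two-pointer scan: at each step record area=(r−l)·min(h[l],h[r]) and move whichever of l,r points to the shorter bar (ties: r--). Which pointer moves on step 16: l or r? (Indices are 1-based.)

r

[1,19] min(7,15)*18=126 best=126 * → l++
[2,19] min(13,15)*17=221 best=221 * → l++
[3,19] min(4,15)*16=64 best=221 → l++
[4,19] min(4,15)*15=60 best=221 → l++
[5,19] min(2,15)*14=28 best=221 → l++
[6,19] min(8,15)*13=104 best=221 → l++
[7,19] min(13,15)*12=156 best=221 → l++
[8,19] min(17,15)*11=165 best=221 → r--
[8,18] min(17,9)*10=90 best=221 → r--
[8,17] min(17,3)*9=27 best=221 → r--
[8,16] min(17,12)*8=96 best=221 → r--
[8,15] min(17,6)*7=42 best=221 → r--
[8,14] min(17,8)*6=48 best=221 → r--
[8,13] min(17,6)*5=30 best=221 → r--
[8,12] min(17,17)*4=68 best=221 → r--
[8,11] min(17,13)*3=39 best=221 → r--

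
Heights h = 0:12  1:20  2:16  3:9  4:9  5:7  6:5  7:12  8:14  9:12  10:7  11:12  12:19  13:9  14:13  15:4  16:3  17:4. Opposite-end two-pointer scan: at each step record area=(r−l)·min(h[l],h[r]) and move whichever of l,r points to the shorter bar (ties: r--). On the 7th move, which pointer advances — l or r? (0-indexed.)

l=0 r=17: min(12,4)*17=68 best=68 *, r--
l=0 r=16: min(12,3)*16=48 best=68, r--
l=0 r=15: min(12,4)*15=60 best=68, r--
l=0 r=14: min(12,13)*14=168 best=168 *, l++
l=1 r=14: min(20,13)*13=169 best=169 *, r--
l=1 r=13: min(20,9)*12=108 best=169, r--
l=1 r=12: min(20,19)*11=209 best=209 *, r--

r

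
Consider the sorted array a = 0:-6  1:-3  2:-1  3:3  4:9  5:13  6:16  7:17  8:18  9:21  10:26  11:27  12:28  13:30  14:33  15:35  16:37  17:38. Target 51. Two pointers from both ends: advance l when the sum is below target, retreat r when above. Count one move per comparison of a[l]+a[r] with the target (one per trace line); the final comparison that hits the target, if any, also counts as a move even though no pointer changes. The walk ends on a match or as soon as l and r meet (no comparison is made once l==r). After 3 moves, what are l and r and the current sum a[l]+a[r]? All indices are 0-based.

l=3, r=17, sum=41

[0,17] -6+38=32 <51 → l++
[1,17] -3+38=35 <51 → l++
[2,17] -1+38=37 <51 → l++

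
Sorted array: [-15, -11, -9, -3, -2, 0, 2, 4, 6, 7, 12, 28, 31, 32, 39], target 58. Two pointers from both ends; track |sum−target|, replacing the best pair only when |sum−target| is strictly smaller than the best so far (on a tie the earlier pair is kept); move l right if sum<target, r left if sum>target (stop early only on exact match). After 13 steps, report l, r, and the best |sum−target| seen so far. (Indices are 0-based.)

l=0 r=14: -15+39=24 d=34 *, l++
l=1 r=14: -11+39=28 d=30 *, l++
l=2 r=14: -9+39=30 d=28 *, l++
l=3 r=14: -3+39=36 d=22 *, l++
l=4 r=14: -2+39=37 d=21 *, l++
l=5 r=14: 0+39=39 d=19 *, l++
l=6 r=14: 2+39=41 d=17 *, l++
l=7 r=14: 4+39=43 d=15 *, l++
l=8 r=14: 6+39=45 d=13 *, l++
l=9 r=14: 7+39=46 d=12 *, l++
l=10 r=14: 12+39=51 d=7 *, l++
l=11 r=14: 28+39=67 d=9, r--
l=11 r=13: 28+32=60 d=2 *, r--

l=11, r=12, best |Δ|=2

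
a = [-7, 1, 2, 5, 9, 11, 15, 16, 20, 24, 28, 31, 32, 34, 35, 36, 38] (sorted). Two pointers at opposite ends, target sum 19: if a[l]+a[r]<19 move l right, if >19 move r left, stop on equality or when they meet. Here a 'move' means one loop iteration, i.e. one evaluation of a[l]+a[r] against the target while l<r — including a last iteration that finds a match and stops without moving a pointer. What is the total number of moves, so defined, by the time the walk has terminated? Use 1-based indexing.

[1,17] -7+38=31 >19 → r--
[1,16] -7+36=29 >19 → r--
[1,15] -7+35=28 >19 → r--
[1,14] -7+34=27 >19 → r--
[1,13] -7+32=25 >19 → r--
[1,12] -7+31=24 >19 → r--
[1,11] -7+28=21 >19 → r--
[1,10] -7+24=17 <19 → l++
[2,10] 1+24=25 >19 → r--
[2,9] 1+20=21 >19 → r--
[2,8] 1+16=17 <19 → l++
[3,8] 2+16=18 <19 → l++
[4,8] 5+16=21 >19 → r--
[4,7] 5+15=20 >19 → r--
[4,6] 5+11=16 <19 → l++
[5,6] 9+11=20 >19 → r--

16 moves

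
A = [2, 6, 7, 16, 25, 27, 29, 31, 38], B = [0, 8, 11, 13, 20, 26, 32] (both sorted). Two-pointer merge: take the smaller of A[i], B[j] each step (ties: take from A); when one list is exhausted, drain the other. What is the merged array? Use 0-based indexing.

[i=0,j=0] A[i]=2>B[j]=0 take 0 → j++
[i=0,j=1] A[i]=2<=B[j]=8 take 2 → i++
[i=1,j=1] A[i]=6<=B[j]=8 take 6 → i++
[i=2,j=1] A[i]=7<=B[j]=8 take 7 → i++
[i=3,j=1] A[i]=16>B[j]=8 take 8 → j++
[i=3,j=2] A[i]=16>B[j]=11 take 11 → j++
[i=3,j=3] A[i]=16>B[j]=13 take 13 → j++
[i=3,j=4] A[i]=16<=B[j]=20 take 16 → i++
[i=4,j=4] A[i]=25>B[j]=20 take 20 → j++
[i=4,j=5] A[i]=25<=B[j]=26 take 25 → i++
[i=5,j=5] A[i]=27>B[j]=26 take 26 → j++
[i=5,j=6] A[i]=27<=B[j]=32 take 27 → i++
[i=6,j=6] A[i]=29<=B[j]=32 take 29 → i++
[i=7,j=6] A[i]=31<=B[j]=32 take 31 → i++
[i=8,j=6] A[i]=38>B[j]=32 take 32 → j++
[i=8,j=7] B done, take A[i]=38 → i++

[0, 2, 6, 7, 8, 11, 13, 16, 20, 25, 26, 27, 29, 31, 32, 38]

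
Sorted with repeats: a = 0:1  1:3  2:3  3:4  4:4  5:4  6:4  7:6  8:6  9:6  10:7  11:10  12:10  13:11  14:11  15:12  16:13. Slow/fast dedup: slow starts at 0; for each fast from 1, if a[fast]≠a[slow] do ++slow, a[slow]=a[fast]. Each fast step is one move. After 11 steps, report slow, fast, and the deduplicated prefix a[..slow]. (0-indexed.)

slow=5, fast=12, prefix=[1, 3, 4, 6, 7, 10]

slow=0 fast=1: a[fast]=3≠a[slow]=1 write a[1]=3, slow++,fast++
slow=1 fast=2: a[fast]=3=a[slow] dup, fast++
slow=1 fast=3: a[fast]=4≠a[slow]=3 write a[2]=4, slow++,fast++
slow=2 fast=4: a[fast]=4=a[slow] dup, fast++
slow=2 fast=5: a[fast]=4=a[slow] dup, fast++
slow=2 fast=6: a[fast]=4=a[slow] dup, fast++
slow=2 fast=7: a[fast]=6≠a[slow]=4 write a[3]=6, slow++,fast++
slow=3 fast=8: a[fast]=6=a[slow] dup, fast++
slow=3 fast=9: a[fast]=6=a[slow] dup, fast++
slow=3 fast=10: a[fast]=7≠a[slow]=6 write a[4]=7, slow++,fast++
slow=4 fast=11: a[fast]=10≠a[slow]=7 write a[5]=10, slow++,fast++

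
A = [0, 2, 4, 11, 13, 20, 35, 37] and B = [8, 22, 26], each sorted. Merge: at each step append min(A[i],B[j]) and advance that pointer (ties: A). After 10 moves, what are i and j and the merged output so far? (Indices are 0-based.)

i=7, j=3, merged so far=[0, 2, 4, 8, 11, 13, 20, 22, 26, 35]

i=0 j=0: A[i]=0<=B[j]=8 take 0, i++
i=1 j=0: A[i]=2<=B[j]=8 take 2, i++
i=2 j=0: A[i]=4<=B[j]=8 take 4, i++
i=3 j=0: A[i]=11>B[j]=8 take 8, j++
i=3 j=1: A[i]=11<=B[j]=22 take 11, i++
i=4 j=1: A[i]=13<=B[j]=22 take 13, i++
i=5 j=1: A[i]=20<=B[j]=22 take 20, i++
i=6 j=1: A[i]=35>B[j]=22 take 22, j++
i=6 j=2: A[i]=35>B[j]=26 take 26, j++
i=6 j=3: B done, take A[i]=35, i++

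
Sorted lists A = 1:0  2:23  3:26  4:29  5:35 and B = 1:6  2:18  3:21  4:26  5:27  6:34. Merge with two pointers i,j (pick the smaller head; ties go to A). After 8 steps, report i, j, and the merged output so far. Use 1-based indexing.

i=1 j=1: A[i]=0<=B[j]=6 take 0, i++
i=2 j=1: A[i]=23>B[j]=6 take 6, j++
i=2 j=2: A[i]=23>B[j]=18 take 18, j++
i=2 j=3: A[i]=23>B[j]=21 take 21, j++
i=2 j=4: A[i]=23<=B[j]=26 take 23, i++
i=3 j=4: A[i]=26<=B[j]=26 take 26, i++
i=4 j=4: A[i]=29>B[j]=26 take 26, j++
i=4 j=5: A[i]=29>B[j]=27 take 27, j++

i=4, j=6, merged so far=[0, 6, 18, 21, 23, 26, 26, 27]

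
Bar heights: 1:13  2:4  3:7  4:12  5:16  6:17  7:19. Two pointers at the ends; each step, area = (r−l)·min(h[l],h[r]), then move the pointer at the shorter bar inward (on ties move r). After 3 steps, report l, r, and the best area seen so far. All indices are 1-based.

l=4, r=7, best area=78

[1,7] min(13,19)*6=78 best=78 * → l++
[2,7] min(4,19)*5=20 best=78 → l++
[3,7] min(7,19)*4=28 best=78 → l++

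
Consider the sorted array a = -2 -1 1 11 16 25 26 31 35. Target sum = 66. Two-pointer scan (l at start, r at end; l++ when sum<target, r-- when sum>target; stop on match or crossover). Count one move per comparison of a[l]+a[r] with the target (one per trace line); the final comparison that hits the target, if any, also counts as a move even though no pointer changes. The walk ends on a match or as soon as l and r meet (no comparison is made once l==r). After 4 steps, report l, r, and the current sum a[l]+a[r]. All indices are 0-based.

l=4, r=8, sum=51

l=0 r=8: -2+35=33 <66, l++
l=1 r=8: -1+35=34 <66, l++
l=2 r=8: 1+35=36 <66, l++
l=3 r=8: 11+35=46 <66, l++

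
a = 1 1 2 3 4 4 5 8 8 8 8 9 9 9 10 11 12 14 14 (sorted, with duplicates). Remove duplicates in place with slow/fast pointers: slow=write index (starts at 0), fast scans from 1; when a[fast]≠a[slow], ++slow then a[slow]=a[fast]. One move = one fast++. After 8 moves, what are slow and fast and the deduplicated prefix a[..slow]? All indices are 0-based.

slow=0 fast=1: a[fast]=1=a[slow] dup, fast++
slow=0 fast=2: a[fast]=2≠a[slow]=1 write a[1]=2, slow++,fast++
slow=1 fast=3: a[fast]=3≠a[slow]=2 write a[2]=3, slow++,fast++
slow=2 fast=4: a[fast]=4≠a[slow]=3 write a[3]=4, slow++,fast++
slow=3 fast=5: a[fast]=4=a[slow] dup, fast++
slow=3 fast=6: a[fast]=5≠a[slow]=4 write a[4]=5, slow++,fast++
slow=4 fast=7: a[fast]=8≠a[slow]=5 write a[5]=8, slow++,fast++
slow=5 fast=8: a[fast]=8=a[slow] dup, fast++

slow=5, fast=9, prefix=[1, 2, 3, 4, 5, 8]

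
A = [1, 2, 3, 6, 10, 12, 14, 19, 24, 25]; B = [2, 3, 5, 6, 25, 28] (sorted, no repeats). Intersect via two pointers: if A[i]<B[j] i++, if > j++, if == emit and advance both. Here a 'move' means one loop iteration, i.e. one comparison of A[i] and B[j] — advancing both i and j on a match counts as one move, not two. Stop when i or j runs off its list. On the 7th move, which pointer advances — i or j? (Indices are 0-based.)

[i=0,j=0] 1<2 → i++
[i=1,j=0] 2==2 emit → i++,j++
[i=2,j=1] 3==3 emit → i++,j++
[i=3,j=2] 6>5 → j++
[i=3,j=3] 6==6 emit → i++,j++
[i=4,j=4] 10<25 → i++
[i=5,j=4] 12<25 → i++

i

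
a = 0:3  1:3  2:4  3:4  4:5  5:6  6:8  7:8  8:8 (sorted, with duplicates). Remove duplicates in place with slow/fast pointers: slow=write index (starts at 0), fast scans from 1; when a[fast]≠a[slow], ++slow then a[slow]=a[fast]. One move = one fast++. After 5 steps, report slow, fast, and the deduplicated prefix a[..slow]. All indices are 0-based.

slow=3, fast=6, prefix=[3, 4, 5, 6]

slow=0 fast=1: a[fast]=3=a[slow] dup, fast++
slow=0 fast=2: a[fast]=4≠a[slow]=3 write a[1]=4, slow++,fast++
slow=1 fast=3: a[fast]=4=a[slow] dup, fast++
slow=1 fast=4: a[fast]=5≠a[slow]=4 write a[2]=5, slow++,fast++
slow=2 fast=5: a[fast]=6≠a[slow]=5 write a[3]=6, slow++,fast++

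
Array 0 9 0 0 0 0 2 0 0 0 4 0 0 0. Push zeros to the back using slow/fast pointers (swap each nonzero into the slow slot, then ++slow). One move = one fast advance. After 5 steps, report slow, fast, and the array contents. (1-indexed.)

slow=2, fast=6, a=[9, 0, 0, 0, 0, 0, 2, 0, 0, 0, 4, 0, 0, 0]

(s=1,f=1) a[fast]=0 → fast++
(s=1,f=2) a[fast]=9≠0 swap→a[1]=9 → slow++,fast++
(s=2,f=3) a[fast]=0 → fast++
(s=2,f=4) a[fast]=0 → fast++
(s=2,f=5) a[fast]=0 → fast++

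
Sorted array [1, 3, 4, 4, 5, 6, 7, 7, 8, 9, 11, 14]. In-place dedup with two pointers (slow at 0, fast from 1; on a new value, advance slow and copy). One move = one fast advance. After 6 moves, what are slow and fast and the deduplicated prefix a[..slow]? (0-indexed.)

slow=5, fast=7, prefix=[1, 3, 4, 5, 6, 7]

slow=0 fast=1: a[fast]=3≠a[slow]=1 write a[1]=3, slow++,fast++
slow=1 fast=2: a[fast]=4≠a[slow]=3 write a[2]=4, slow++,fast++
slow=2 fast=3: a[fast]=4=a[slow] dup, fast++
slow=2 fast=4: a[fast]=5≠a[slow]=4 write a[3]=5, slow++,fast++
slow=3 fast=5: a[fast]=6≠a[slow]=5 write a[4]=6, slow++,fast++
slow=4 fast=6: a[fast]=7≠a[slow]=6 write a[5]=7, slow++,fast++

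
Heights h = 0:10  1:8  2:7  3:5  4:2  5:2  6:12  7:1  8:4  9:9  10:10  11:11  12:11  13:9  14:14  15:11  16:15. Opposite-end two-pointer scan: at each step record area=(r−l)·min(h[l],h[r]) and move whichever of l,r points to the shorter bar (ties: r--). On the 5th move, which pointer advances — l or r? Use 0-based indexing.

[0,16] min(10,15)*16=160 best=160 * → l++
[1,16] min(8,15)*15=120 best=160 → l++
[2,16] min(7,15)*14=98 best=160 → l++
[3,16] min(5,15)*13=65 best=160 → l++
[4,16] min(2,15)*12=24 best=160 → l++

l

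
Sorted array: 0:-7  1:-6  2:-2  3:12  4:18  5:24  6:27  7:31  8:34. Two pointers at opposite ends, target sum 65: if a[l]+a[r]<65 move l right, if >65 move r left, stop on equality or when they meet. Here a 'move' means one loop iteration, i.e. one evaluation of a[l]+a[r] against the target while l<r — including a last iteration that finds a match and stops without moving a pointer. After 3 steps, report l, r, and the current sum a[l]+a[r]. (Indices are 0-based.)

l=3, r=8, sum=46

l=0 r=8: -7+34=27 <65, l++
l=1 r=8: -6+34=28 <65, l++
l=2 r=8: -2+34=32 <65, l++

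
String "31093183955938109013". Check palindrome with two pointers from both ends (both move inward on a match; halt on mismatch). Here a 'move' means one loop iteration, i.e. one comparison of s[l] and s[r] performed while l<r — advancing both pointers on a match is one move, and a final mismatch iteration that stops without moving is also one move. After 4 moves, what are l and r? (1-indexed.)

l=5, r=16

[1,20] '3'=='3' → l++,r--
[2,19] '1'=='1' → l++,r--
[3,18] '0'=='0' → l++,r--
[4,17] '9'=='9' → l++,r--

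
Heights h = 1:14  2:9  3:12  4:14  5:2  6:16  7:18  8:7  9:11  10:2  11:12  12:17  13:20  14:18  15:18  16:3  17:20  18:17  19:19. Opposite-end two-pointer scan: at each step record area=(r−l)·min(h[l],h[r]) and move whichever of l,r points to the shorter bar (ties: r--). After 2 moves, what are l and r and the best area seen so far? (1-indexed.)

l=3, r=19, best area=252

[1,19] min(14,19)*18=252 best=252 * → l++
[2,19] min(9,19)*17=153 best=252 → l++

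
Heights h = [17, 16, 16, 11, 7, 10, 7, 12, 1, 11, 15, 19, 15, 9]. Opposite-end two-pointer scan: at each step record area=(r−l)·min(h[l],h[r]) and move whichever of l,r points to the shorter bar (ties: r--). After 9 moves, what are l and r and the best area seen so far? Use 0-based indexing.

l=7, r=11, best area=187

[0,13] min(17,9)*13=117 best=117 * → r--
[0,12] min(17,15)*12=180 best=180 * → r--
[0,11] min(17,19)*11=187 best=187 * → l++
[1,11] min(16,19)*10=160 best=187 → l++
[2,11] min(16,19)*9=144 best=187 → l++
[3,11] min(11,19)*8=88 best=187 → l++
[4,11] min(7,19)*7=49 best=187 → l++
[5,11] min(10,19)*6=60 best=187 → l++
[6,11] min(7,19)*5=35 best=187 → l++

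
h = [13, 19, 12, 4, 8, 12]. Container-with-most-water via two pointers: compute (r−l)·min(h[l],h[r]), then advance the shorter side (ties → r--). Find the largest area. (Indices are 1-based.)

[1,6] min(13,12)*5=60 best=60 * → r--
[1,5] min(13,8)*4=32 best=60 → r--
[1,4] min(13,4)*3=12 best=60 → r--
[1,3] min(13,12)*2=24 best=60 → r--
[1,2] min(13,19)*1=13 best=60 → l++

max area = 60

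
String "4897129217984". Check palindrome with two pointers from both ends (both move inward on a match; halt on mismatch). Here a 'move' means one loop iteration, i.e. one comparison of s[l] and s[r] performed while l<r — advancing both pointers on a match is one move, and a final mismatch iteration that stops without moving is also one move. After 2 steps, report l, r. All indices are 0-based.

l=0 r=12: '4'=='4', l++,r--
l=1 r=11: '8'=='8', l++,r--

l=2, r=10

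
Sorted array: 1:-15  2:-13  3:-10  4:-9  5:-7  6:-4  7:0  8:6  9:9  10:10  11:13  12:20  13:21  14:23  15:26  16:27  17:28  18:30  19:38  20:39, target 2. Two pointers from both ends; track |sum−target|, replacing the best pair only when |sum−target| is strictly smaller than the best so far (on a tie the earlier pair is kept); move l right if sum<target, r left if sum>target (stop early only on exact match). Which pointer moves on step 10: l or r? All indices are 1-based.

l

l=1 r=20: -15+39=24 d=22 *, r--
l=1 r=19: -15+38=23 d=21 *, r--
l=1 r=18: -15+30=15 d=13 *, r--
l=1 r=17: -15+28=13 d=11 *, r--
l=1 r=16: -15+27=12 d=10 *, r--
l=1 r=15: -15+26=11 d=9 *, r--
l=1 r=14: -15+23=8 d=6 *, r--
l=1 r=13: -15+21=6 d=4 *, r--
l=1 r=12: -15+20=5 d=3 *, r--
l=1 r=11: -15+13=-2 d=4, l++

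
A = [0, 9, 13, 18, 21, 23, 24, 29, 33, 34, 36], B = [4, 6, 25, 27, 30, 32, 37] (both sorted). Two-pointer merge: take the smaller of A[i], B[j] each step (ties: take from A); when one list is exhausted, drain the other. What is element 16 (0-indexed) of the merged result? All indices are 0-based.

merged[16] = 36

i=0 j=0: A[i]=0<=B[j]=4 take 0, i++
i=1 j=0: A[i]=9>B[j]=4 take 4, j++
i=1 j=1: A[i]=9>B[j]=6 take 6, j++
i=1 j=2: A[i]=9<=B[j]=25 take 9, i++
i=2 j=2: A[i]=13<=B[j]=25 take 13, i++
i=3 j=2: A[i]=18<=B[j]=25 take 18, i++
i=4 j=2: A[i]=21<=B[j]=25 take 21, i++
i=5 j=2: A[i]=23<=B[j]=25 take 23, i++
i=6 j=2: A[i]=24<=B[j]=25 take 24, i++
i=7 j=2: A[i]=29>B[j]=25 take 25, j++
i=7 j=3: A[i]=29>B[j]=27 take 27, j++
i=7 j=4: A[i]=29<=B[j]=30 take 29, i++
i=8 j=4: A[i]=33>B[j]=30 take 30, j++
i=8 j=5: A[i]=33>B[j]=32 take 32, j++
i=8 j=6: A[i]=33<=B[j]=37 take 33, i++
i=9 j=6: A[i]=34<=B[j]=37 take 34, i++
i=10 j=6: A[i]=36<=B[j]=37 take 36, i++
i=11 j=6: A done, take B[j]=37, j++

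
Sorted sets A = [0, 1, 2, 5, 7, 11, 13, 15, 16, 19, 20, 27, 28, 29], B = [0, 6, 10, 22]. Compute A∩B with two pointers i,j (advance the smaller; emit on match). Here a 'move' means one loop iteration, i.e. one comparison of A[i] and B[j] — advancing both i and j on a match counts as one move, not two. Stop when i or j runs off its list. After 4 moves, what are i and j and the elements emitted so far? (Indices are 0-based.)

[i=0,j=0] 0==0 emit → i++,j++
[i=1,j=1] 1<6 → i++
[i=2,j=1] 2<6 → i++
[i=3,j=1] 5<6 → i++

i=4, j=1, emitted=[0]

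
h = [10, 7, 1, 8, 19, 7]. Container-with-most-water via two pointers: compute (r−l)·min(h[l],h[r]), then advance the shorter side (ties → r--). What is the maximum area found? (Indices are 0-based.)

max area = 40

l=0 r=5: min(10,7)*5=35 best=35 *, r--
l=0 r=4: min(10,19)*4=40 best=40 *, l++
l=1 r=4: min(7,19)*3=21 best=40, l++
l=2 r=4: min(1,19)*2=2 best=40, l++
l=3 r=4: min(8,19)*1=8 best=40, l++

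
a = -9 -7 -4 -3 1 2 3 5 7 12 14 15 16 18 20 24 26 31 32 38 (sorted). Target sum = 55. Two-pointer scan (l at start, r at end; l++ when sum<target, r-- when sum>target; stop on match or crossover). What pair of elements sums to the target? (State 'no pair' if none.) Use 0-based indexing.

l=0 r=19: -9+38=29 <55, l++
l=1 r=19: -7+38=31 <55, l++
l=2 r=19: -4+38=34 <55, l++
l=3 r=19: -3+38=35 <55, l++
l=4 r=19: 1+38=39 <55, l++
l=5 r=19: 2+38=40 <55, l++
l=6 r=19: 3+38=41 <55, l++
l=7 r=19: 5+38=43 <55, l++
l=8 r=19: 7+38=45 <55, l++
l=9 r=19: 12+38=50 <55, l++
l=10 r=19: 14+38=52 <55, l++
l=11 r=19: 15+38=53 <55, l++
l=12 r=19: 16+38=54 <55, l++
l=13 r=19: 18+38=56 >55, r--
l=13 r=18: 18+32=50 <55, l++
l=14 r=18: 20+32=52 <55, l++
l=15 r=18: 24+32=56 >55, r--
l=15 r=17: 24+31=55, found

(24, 31)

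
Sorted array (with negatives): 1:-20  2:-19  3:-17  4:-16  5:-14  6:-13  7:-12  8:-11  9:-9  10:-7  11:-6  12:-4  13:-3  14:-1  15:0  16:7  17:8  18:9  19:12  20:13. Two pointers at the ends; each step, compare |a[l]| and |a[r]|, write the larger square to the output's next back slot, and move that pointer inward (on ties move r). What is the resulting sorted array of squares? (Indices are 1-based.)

[0, 1, 9, 16, 36, 49, 49, 64, 81, 81, 121, 144, 144, 169, 169, 196, 256, 289, 361, 400]

l=1 r=20: |-20|>|13| out[20]=400, l++
l=2 r=20: |-19|>|13| out[19]=361, l++
l=3 r=20: |-17|>|13| out[18]=289, l++
l=4 r=20: |-16|>|13| out[17]=256, l++
l=5 r=20: |-14|>|13| out[16]=196, l++
l=6 r=20: |-13|<=|13| out[15]=169, r--
l=6 r=19: |-13|>|12| out[14]=169, l++
l=7 r=19: |-12|<=|12| out[13]=144, r--
l=7 r=18: |-12|>|9| out[12]=144, l++
l=8 r=18: |-11|>|9| out[11]=121, l++
l=9 r=18: |-9|<=|9| out[10]=81, r--
l=9 r=17: |-9|>|8| out[9]=81, l++
l=10 r=17: |-7|<=|8| out[8]=64, r--
l=10 r=16: |-7|<=|7| out[7]=49, r--
l=10 r=15: |-7|>|0| out[6]=49, l++
l=11 r=15: |-6|>|0| out[5]=36, l++
l=12 r=15: |-4|>|0| out[4]=16, l++
l=13 r=15: |-3|>|0| out[3]=9, l++
l=14 r=15: |-1|>|0| out[2]=1, l++
l=15 r=15: |0|<=|0| out[1]=0, r--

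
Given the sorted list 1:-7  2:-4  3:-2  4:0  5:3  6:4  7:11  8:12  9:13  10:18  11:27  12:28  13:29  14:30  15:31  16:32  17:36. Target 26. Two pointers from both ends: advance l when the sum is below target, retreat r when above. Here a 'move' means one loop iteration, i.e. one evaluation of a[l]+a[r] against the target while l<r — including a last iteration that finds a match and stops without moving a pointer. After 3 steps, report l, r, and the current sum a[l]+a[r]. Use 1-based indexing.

[1,17] -7+36=29 >26 → r--
[1,16] -7+32=25 <26 → l++
[2,16] -4+32=28 >26 → r--

l=2, r=15, sum=27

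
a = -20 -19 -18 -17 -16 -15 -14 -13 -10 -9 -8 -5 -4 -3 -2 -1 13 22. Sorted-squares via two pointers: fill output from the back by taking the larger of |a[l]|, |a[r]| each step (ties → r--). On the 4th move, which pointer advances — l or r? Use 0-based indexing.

l=0 r=17: |-20|<=|22| out[17]=484, r--
l=0 r=16: |-20|>|13| out[16]=400, l++
l=1 r=16: |-19|>|13| out[15]=361, l++
l=2 r=16: |-18|>|13| out[14]=324, l++

l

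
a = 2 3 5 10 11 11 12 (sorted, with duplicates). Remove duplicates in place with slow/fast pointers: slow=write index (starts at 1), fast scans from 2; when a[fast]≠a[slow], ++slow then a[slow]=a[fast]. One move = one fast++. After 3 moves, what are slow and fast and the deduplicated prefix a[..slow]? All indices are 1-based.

slow=4, fast=5, prefix=[2, 3, 5, 10]

(s=1,f=2) a[fast]=3≠a[slow]=2 write a[2]=3 → slow++,fast++
(s=2,f=3) a[fast]=5≠a[slow]=3 write a[3]=5 → slow++,fast++
(s=3,f=4) a[fast]=10≠a[slow]=5 write a[4]=10 → slow++,fast++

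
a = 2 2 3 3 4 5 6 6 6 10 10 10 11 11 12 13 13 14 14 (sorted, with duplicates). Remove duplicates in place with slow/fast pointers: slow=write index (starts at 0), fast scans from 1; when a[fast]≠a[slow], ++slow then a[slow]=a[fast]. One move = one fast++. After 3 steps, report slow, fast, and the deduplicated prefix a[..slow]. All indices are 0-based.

slow=1, fast=4, prefix=[2, 3]

slow=0 fast=1: a[fast]=2=a[slow] dup, fast++
slow=0 fast=2: a[fast]=3≠a[slow]=2 write a[1]=3, slow++,fast++
slow=1 fast=3: a[fast]=3=a[slow] dup, fast++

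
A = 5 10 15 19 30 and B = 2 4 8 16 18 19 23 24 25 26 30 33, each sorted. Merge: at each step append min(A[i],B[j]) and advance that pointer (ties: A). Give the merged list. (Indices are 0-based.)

i=0 j=0: A[i]=5>B[j]=2 take 2, j++
i=0 j=1: A[i]=5>B[j]=4 take 4, j++
i=0 j=2: A[i]=5<=B[j]=8 take 5, i++
i=1 j=2: A[i]=10>B[j]=8 take 8, j++
i=1 j=3: A[i]=10<=B[j]=16 take 10, i++
i=2 j=3: A[i]=15<=B[j]=16 take 15, i++
i=3 j=3: A[i]=19>B[j]=16 take 16, j++
i=3 j=4: A[i]=19>B[j]=18 take 18, j++
i=3 j=5: A[i]=19<=B[j]=19 take 19, i++
i=4 j=5: A[i]=30>B[j]=19 take 19, j++
i=4 j=6: A[i]=30>B[j]=23 take 23, j++
i=4 j=7: A[i]=30>B[j]=24 take 24, j++
i=4 j=8: A[i]=30>B[j]=25 take 25, j++
i=4 j=9: A[i]=30>B[j]=26 take 26, j++
i=4 j=10: A[i]=30<=B[j]=30 take 30, i++
i=5 j=10: A done, take B[j]=30, j++
i=5 j=11: A done, take B[j]=33, j++

[2, 4, 5, 8, 10, 15, 16, 18, 19, 19, 23, 24, 25, 26, 30, 30, 33]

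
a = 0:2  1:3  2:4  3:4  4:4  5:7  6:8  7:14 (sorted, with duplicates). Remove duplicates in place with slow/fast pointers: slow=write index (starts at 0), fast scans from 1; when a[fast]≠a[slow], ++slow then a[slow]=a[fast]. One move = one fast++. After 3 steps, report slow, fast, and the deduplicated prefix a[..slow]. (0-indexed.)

slow=2, fast=4, prefix=[2, 3, 4]

(s=0,f=1) a[fast]=3≠a[slow]=2 write a[1]=3 → slow++,fast++
(s=1,f=2) a[fast]=4≠a[slow]=3 write a[2]=4 → slow++,fast++
(s=2,f=3) a[fast]=4=a[slow] dup → fast++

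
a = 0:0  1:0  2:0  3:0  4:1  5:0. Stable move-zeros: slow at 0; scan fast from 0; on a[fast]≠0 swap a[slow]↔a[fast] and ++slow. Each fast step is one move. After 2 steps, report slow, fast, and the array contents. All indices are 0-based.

slow=0 fast=0: a[fast]=0, fast++
slow=0 fast=1: a[fast]=0, fast++

slow=0, fast=2, a=[0, 0, 0, 0, 1, 0]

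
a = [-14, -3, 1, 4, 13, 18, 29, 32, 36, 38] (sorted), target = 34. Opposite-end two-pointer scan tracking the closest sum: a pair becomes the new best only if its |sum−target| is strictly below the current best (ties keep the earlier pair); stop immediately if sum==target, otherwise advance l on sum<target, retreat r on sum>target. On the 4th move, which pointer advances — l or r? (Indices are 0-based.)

r

l=0 r=9: -14+38=24 d=10 *, l++
l=1 r=9: -3+38=35 d=1 *, r--
l=1 r=8: -3+36=33 d=1, l++
l=2 r=8: 1+36=37 d=3, r--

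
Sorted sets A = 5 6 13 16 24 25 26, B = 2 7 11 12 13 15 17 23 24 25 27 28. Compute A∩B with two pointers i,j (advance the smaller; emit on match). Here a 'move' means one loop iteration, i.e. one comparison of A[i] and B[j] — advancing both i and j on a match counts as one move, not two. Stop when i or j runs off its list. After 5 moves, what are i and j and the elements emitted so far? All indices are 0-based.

i=2, j=3, emitted=[]

i=0 j=0: 5>2, j++
i=0 j=1: 5<7, i++
i=1 j=1: 6<7, i++
i=2 j=1: 13>7, j++
i=2 j=2: 13>11, j++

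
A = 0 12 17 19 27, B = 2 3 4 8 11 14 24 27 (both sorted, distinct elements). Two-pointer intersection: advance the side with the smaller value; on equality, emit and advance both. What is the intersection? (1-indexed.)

intersection = [27]

[i=1,j=1] 0<2 → i++
[i=2,j=1] 12>2 → j++
[i=2,j=2] 12>3 → j++
[i=2,j=3] 12>4 → j++
[i=2,j=4] 12>8 → j++
[i=2,j=5] 12>11 → j++
[i=2,j=6] 12<14 → i++
[i=3,j=6] 17>14 → j++
[i=3,j=7] 17<24 → i++
[i=4,j=7] 19<24 → i++
[i=5,j=7] 27>24 → j++
[i=5,j=8] 27==27 emit → i++,j++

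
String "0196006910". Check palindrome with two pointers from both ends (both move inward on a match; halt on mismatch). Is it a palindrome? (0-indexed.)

l=0 r=9: '0'=='0', l++,r--
l=1 r=8: '1'=='1', l++,r--
l=2 r=7: '9'=='9', l++,r--
l=3 r=6: '6'=='6', l++,r--
l=4 r=5: '0'=='0', l++,r--

palindrome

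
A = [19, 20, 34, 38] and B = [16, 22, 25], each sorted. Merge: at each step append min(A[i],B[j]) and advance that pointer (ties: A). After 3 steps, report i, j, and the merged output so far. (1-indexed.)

i=3, j=2, merged so far=[16, 19, 20]

i=1 j=1: A[i]=19>B[j]=16 take 16, j++
i=1 j=2: A[i]=19<=B[j]=22 take 19, i++
i=2 j=2: A[i]=20<=B[j]=22 take 20, i++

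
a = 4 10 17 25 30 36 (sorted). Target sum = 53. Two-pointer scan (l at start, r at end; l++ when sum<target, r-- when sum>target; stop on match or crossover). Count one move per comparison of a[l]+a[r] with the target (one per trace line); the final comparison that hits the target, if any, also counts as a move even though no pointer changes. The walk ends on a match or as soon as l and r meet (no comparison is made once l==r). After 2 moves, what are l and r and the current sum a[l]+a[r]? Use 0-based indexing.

[0,5] 4+36=40 <53 → l++
[1,5] 10+36=46 <53 → l++

l=2, r=5, sum=53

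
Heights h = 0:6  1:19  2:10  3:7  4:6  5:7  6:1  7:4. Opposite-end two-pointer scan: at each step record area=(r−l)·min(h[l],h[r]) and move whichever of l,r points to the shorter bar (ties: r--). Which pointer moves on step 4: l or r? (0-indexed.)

r

[0,7] min(6,4)*7=28 best=28 * → r--
[0,6] min(6,1)*6=6 best=28 → r--
[0,5] min(6,7)*5=30 best=30 * → l++
[1,5] min(19,7)*4=28 best=30 → r--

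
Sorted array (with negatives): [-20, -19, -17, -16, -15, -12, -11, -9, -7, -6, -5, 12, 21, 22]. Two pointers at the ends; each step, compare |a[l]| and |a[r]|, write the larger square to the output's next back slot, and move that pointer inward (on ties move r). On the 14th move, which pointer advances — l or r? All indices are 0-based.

r

[0,13] |-20|<=|22| out[13]=484 → r--
[0,12] |-20|<=|21| out[12]=441 → r--
[0,11] |-20|>|12| out[11]=400 → l++
[1,11] |-19|>|12| out[10]=361 → l++
[2,11] |-17|>|12| out[9]=289 → l++
[3,11] |-16|>|12| out[8]=256 → l++
[4,11] |-15|>|12| out[7]=225 → l++
[5,11] |-12|<=|12| out[6]=144 → r--
[5,10] |-12|>|-5| out[5]=144 → l++
[6,10] |-11|>|-5| out[4]=121 → l++
[7,10] |-9|>|-5| out[3]=81 → l++
[8,10] |-7|>|-5| out[2]=49 → l++
[9,10] |-6|>|-5| out[1]=36 → l++
[10,10] |-5|<=|-5| out[0]=25 → r--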